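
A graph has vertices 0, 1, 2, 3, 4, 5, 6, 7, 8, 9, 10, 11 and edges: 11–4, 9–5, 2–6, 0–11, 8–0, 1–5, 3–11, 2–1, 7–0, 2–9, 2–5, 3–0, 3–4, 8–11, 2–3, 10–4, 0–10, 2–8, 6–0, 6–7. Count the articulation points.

Removing 2 increases the component count from 1 to 2, so 2 is a cut vertex.
By contrast removing 0 leaves 1 component; it is not a cut vertex. No other vertex is a cut vertex either.

1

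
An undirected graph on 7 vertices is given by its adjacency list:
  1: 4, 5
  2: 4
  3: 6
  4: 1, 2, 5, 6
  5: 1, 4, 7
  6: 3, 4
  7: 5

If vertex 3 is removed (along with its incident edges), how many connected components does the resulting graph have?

With 3 gone, the remaining components are: {1, 2, 4, 5, 6, 7}.
That is 1 component.

1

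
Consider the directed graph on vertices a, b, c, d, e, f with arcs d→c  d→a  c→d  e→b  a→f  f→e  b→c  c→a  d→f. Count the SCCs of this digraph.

{a, b, c, d, e, f} are all mutually reachable — one SCC of size 6.
That gives 1 strongly connected component.

1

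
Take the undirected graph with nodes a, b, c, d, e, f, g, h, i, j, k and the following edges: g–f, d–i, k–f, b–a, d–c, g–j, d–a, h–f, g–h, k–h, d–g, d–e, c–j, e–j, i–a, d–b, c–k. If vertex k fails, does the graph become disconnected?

Deleting k leaves 1 component (was 1) (its neighbors c, f, h remain connected to each other), so k is not a cut vertex.

No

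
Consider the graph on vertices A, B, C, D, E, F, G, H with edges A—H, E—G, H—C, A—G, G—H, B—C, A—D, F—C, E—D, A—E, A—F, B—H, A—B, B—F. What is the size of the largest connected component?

8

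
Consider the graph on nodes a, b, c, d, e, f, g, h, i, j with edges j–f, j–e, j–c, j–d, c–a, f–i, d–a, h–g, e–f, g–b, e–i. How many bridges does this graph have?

2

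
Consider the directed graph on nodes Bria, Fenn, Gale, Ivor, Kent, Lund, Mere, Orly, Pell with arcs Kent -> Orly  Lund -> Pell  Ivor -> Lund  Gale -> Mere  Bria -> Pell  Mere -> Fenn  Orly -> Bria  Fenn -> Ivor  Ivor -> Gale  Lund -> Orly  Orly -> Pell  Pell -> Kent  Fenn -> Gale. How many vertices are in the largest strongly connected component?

{Bria, Kent, Orly, Pell} are all mutually reachable — one SCC of size 4.
{Fenn, Gale, Ivor, Mere} are all mutually reachable — one SCC of size 4.
{Lund} is an SCC by itself.
The largest has 4 vertices.

4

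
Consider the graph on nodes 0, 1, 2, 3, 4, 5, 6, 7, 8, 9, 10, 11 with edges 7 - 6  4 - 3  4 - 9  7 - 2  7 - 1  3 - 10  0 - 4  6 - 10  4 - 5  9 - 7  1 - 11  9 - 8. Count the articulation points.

4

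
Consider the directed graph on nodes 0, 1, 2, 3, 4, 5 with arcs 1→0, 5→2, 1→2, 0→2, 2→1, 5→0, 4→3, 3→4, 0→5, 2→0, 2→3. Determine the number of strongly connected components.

2

{0, 1, 2, 5} are all mutually reachable — one SCC of size 4.
{3, 4} are all mutually reachable — one SCC of size 2.
That gives 2 strongly connected components.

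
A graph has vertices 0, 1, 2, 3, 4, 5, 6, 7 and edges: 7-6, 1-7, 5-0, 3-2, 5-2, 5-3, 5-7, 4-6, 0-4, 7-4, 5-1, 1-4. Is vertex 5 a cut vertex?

Yes

Deleting 5 raises the number of components from 1 to 2, so 5 is a cut vertex.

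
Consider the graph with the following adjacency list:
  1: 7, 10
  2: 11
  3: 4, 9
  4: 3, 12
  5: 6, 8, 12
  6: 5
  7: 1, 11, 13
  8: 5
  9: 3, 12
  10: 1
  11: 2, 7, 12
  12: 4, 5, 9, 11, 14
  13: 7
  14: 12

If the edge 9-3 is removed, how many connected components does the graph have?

9 and 3 are still connected via 9-12-4-3, so the component count stays at 1.

1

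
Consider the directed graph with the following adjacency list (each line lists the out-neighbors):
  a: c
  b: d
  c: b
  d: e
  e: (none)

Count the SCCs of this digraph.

5

{e} is an SCC by itself.
{c} is an SCC by itself.
{b} is an SCC by itself.
{a} is an SCC by itself.
{d} is an SCC by itself.
That gives 5 strongly connected components.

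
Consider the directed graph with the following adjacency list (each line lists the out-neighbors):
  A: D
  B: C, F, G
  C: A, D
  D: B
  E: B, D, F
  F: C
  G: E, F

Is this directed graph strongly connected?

Yes

From D we can reach every vertex (A, B, C, D, E, F, G), and every vertex can reach D (A, B, C, D, E, F, G). So the whole graph is one strongly connected component.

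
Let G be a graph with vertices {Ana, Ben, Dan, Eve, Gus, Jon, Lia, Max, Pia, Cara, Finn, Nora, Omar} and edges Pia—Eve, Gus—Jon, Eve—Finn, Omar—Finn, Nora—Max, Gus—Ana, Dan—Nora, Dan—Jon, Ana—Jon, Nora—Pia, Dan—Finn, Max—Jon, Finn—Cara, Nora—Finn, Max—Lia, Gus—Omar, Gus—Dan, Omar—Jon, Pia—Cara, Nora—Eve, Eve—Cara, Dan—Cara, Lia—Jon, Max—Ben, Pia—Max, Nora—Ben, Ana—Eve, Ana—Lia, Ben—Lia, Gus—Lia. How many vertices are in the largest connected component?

13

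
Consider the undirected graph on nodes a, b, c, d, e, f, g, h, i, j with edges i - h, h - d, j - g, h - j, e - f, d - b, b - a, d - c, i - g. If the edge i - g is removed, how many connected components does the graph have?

i and g are still connected via i-h-j-g, so the component count stays at 2.

2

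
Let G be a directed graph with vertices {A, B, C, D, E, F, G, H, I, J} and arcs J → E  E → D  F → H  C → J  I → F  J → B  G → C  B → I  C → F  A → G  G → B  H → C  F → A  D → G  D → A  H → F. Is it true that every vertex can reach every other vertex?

From B we can reach every vertex (A, B, C, D, E, F, G, H, I, J), and every vertex can reach B (A, B, C, D, E, F, G, H, I, J). So the whole graph is one strongly connected component.

Yes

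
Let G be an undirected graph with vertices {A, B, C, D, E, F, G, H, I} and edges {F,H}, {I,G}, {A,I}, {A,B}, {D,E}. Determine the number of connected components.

C is isolated — a component by itself.
Starting from F we can reach F, H. That is one component of size 2.
Starting from D we can reach D, E. That is one component of size 2.
Starting from A we can reach A, B, G, I. That is one component of size 4.
Total: 4 components.

4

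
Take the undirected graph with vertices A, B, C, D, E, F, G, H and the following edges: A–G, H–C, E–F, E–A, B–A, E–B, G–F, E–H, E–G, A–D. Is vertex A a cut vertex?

Yes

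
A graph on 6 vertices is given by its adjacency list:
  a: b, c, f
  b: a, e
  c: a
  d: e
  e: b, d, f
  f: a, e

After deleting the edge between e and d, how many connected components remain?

2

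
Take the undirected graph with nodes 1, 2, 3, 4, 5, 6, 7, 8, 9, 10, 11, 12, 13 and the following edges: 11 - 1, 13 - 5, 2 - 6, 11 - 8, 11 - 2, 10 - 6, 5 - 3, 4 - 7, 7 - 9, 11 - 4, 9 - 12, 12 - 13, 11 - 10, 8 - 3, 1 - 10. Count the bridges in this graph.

The edges on the cycle 11-1-10-11 are not bridges since each lies on that cycle.
Every edge lies on some cycle, so there are no bridges.

0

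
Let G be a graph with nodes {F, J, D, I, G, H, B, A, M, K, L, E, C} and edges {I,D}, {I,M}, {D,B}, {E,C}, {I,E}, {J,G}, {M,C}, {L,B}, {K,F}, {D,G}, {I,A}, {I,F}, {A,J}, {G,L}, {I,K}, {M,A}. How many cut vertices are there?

1

Removing I increases the component count from 2 to 3, so I is a cut vertex.
By contrast removing K leaves 2 components; it is not a cut vertex. No other vertex is a cut vertex either.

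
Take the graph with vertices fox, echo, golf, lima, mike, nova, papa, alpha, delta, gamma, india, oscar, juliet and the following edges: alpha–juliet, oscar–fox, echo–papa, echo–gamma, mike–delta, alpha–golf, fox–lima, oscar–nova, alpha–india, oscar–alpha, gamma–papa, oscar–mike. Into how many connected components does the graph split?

Starting from echo we can reach echo, papa, gamma. That is one component of size 3.
Starting from fox we can reach fox, golf, lima, mike, nova, alpha, delta, india, oscar, juliet. That is one component of size 10.
Total: 2 components.

2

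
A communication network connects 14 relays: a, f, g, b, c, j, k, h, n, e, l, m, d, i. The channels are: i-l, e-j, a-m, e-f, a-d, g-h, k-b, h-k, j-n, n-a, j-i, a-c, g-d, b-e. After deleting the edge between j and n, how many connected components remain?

1

j and n are still connected via j-e-b-k-h-g-d-a-n, so the component count stays at 1.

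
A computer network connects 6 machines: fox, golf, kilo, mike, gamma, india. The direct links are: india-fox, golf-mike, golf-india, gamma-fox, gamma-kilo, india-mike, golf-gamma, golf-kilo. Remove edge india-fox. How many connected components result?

1

india and fox are still connected via india-golf-gamma-fox, so the component count stays at 1.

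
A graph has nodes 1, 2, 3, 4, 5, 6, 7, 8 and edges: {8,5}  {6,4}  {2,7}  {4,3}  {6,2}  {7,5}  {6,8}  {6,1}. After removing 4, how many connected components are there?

With 4 gone, the remaining components are: {3}; {1, 2, 5, 6, 7, 8}.
That is 2 components.

2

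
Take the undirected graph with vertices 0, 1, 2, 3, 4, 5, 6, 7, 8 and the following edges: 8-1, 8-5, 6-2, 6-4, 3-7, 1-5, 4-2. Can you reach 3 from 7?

Yes

From 7 we can reach 3, 7, which includes 3.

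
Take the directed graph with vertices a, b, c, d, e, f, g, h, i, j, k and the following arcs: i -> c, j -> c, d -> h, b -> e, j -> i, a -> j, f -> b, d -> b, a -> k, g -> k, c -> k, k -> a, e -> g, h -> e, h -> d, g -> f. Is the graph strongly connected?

There is no directed path from a to d, so the graph is not strongly connected.

No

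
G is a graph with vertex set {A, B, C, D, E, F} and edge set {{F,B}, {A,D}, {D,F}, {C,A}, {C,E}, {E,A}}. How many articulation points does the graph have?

Removing A increases the component count from 1 to 2, so A is a cut vertex.
Removing D increases the component count from 1 to 2, so D is a cut vertex.
Removing F increases the component count from 1 to 2, so F is a cut vertex.
By contrast removing C leaves 1 component; it is not a cut vertex. No other vertex is a cut vertex either.

3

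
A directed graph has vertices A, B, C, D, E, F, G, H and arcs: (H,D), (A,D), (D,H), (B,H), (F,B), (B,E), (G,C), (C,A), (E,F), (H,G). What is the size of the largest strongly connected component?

5

{A, C, D, G, H} are all mutually reachable — one SCC of size 5.
{B, E, F} are all mutually reachable — one SCC of size 3.
The largest has 5 vertices.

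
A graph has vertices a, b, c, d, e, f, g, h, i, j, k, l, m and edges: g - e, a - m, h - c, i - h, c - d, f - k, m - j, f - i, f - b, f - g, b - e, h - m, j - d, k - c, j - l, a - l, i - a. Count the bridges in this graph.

The edges on the cycle i-h-m-a-i are not bridges since each lies on that cycle.
Every edge lies on some cycle, so there are no bridges.

0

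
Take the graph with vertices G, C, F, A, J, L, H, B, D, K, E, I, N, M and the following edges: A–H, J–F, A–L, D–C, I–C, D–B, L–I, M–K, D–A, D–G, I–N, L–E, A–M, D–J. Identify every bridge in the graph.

A-H, A-M, B-D, D-G, D-J, E-L, F-J, I-N, K-M

The edges on the cycle D-A-L-I-C-D are not bridges since each lies on that cycle.
But removing A–M disconnects A from M; removing D–J disconnects D from J; removing L–E disconnects L from E; removing I–N disconnects I from N — these are bridges.
In total 9 edges are bridges.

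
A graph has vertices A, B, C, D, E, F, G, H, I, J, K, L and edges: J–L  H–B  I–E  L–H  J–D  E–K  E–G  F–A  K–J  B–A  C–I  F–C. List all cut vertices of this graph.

E, J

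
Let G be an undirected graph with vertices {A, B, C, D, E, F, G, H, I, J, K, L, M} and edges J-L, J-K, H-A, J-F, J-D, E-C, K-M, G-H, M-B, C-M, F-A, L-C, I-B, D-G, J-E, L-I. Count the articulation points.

Removing J increases the component count from 1 to 2, so J is a cut vertex.
By contrast removing A leaves 1 component; it is not a cut vertex. No other vertex is a cut vertex either.

1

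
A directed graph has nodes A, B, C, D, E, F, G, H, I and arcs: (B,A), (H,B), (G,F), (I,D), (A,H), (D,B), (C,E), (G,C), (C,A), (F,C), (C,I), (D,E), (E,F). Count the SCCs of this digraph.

{C, D, E, F, I} are all mutually reachable — one SCC of size 5.
{A, B, H} are all mutually reachable — one SCC of size 3.
{G} is an SCC by itself.
That gives 3 strongly connected components.

3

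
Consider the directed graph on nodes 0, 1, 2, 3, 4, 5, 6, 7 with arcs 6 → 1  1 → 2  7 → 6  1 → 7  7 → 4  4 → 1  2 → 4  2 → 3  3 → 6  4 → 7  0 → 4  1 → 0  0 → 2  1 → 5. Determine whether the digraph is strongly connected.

There is no directed path from 5 to 7, so the graph is not strongly connected.

No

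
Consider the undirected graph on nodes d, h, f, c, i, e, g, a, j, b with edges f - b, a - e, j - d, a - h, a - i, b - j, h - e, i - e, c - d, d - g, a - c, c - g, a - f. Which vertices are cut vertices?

a

Removing a increases the component count from 1 to 2, so a is a cut vertex.
By contrast removing h leaves 1 component; it is not a cut vertex. No other vertex is a cut vertex either.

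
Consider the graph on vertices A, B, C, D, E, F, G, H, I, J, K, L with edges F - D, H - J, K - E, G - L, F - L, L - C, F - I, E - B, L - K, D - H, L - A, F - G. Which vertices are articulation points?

D, E, F, H, K, L

Removing D increases the component count from 1 to 2, so D is a cut vertex.
Removing E increases the component count from 1 to 2, so E is a cut vertex.
Removing F increases the component count from 1 to 3, so F is a cut vertex.
Likewise H, K, L are cut vertices.
By contrast removing A leaves 1 component; it is not a cut vertex. No other vertex is a cut vertex either.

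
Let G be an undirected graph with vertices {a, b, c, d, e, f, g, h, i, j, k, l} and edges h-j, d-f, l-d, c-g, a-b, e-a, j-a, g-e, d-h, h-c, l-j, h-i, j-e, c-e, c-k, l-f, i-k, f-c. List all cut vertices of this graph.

Removing a increases the component count from 1 to 2, so a is a cut vertex.
By contrast removing f leaves 1 component; it is not a cut vertex. No other vertex is a cut vertex either.

a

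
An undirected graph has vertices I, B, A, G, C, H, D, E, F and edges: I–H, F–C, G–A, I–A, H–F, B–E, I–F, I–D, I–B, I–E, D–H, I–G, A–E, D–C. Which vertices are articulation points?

I

Removing I increases the component count from 1 to 2, so I is a cut vertex.
By contrast removing E leaves 1 component; it is not a cut vertex. No other vertex is a cut vertex either.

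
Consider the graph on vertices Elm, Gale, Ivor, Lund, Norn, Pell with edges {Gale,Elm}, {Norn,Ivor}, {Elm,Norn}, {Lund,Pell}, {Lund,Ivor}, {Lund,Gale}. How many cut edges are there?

1

The edges on the cycle Lund-Gale-Elm-Norn-Ivor-Lund are not bridges since each lies on that cycle.
But removing Lund–Pell disconnects Lund from Pell — this is a bridge.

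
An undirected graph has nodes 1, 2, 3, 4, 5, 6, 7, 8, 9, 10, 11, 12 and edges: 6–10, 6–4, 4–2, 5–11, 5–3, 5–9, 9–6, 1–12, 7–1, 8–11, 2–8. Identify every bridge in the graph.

1-12, 1-7, 10-6, 3-5

The edges on the cycle 5-9-6-4-2-8-11-5 are not bridges since each lies on that cycle.
But removing 1–12 disconnects 1 from 12; removing 6–10 disconnects 6 from 10; removing 7–1 disconnects 7 from 1; removing 5–3 disconnects 5 from 3 — these are bridges.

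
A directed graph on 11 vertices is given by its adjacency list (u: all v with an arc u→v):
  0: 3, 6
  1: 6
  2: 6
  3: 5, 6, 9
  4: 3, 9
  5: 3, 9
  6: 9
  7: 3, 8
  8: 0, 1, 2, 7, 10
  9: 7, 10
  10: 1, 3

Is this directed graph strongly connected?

No

There is no directed path from 1 to 4, so the graph is not strongly connected.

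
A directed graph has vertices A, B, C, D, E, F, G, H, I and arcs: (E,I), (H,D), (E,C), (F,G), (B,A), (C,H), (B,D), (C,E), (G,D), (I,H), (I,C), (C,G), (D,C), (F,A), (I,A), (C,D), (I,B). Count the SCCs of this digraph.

3

{B, C, D, E, G, H, I} are all mutually reachable — one SCC of size 7.
{A} is an SCC by itself.
{F} is an SCC by itself.
That gives 3 strongly connected components.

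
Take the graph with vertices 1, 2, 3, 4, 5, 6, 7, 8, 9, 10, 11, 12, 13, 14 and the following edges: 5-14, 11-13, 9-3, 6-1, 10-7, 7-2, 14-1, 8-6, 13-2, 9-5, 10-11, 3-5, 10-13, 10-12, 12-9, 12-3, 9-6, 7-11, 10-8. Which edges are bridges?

none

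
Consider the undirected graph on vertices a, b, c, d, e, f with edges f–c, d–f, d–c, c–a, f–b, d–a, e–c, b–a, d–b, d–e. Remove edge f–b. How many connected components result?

1

f and b are still connected via f-d-b, so the component count stays at 1.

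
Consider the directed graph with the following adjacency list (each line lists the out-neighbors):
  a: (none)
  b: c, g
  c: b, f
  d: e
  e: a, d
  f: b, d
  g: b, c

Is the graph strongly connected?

No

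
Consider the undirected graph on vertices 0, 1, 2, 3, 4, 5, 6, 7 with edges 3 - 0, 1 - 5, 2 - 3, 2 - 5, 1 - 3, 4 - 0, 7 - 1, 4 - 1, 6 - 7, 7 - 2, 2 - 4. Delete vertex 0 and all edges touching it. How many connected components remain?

With 0 gone, the remaining components are: {1, 2, 3, 4, 5, 6, 7}.
That is 1 component.

1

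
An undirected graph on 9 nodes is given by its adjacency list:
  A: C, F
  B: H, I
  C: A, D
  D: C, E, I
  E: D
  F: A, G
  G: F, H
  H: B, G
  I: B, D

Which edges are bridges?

D-E

The edges on the cycle D-I-B-H-G-F-A-C-D are not bridges since each lies on that cycle.
But removing D-E disconnects D from E — this is a bridge.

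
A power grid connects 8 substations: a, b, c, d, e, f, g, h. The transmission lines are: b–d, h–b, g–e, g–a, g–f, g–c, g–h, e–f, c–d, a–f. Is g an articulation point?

Deleting g raises the number of components from 1 to 2, so g is a cut vertex.

Yes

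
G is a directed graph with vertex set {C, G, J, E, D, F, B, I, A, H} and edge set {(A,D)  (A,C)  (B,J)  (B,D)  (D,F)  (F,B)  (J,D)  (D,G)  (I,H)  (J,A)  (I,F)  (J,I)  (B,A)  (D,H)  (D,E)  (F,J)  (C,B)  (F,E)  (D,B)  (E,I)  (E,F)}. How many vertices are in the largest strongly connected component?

8

{A, B, C, D, E, F, I, J} are all mutually reachable — one SCC of size 8.
{G} is an SCC by itself.
{H} is an SCC by itself.
The largest has 8 vertices.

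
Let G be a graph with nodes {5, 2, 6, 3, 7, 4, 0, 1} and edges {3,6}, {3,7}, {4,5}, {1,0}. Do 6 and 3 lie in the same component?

Yes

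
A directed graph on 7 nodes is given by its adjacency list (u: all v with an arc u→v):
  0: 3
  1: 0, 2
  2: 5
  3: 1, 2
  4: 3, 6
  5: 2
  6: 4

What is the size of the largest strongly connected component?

{0, 1, 3} are all mutually reachable — one SCC of size 3.
{4, 6} are all mutually reachable — one SCC of size 2.
{2, 5} are all mutually reachable — one SCC of size 2.
The largest has 3 vertices.

3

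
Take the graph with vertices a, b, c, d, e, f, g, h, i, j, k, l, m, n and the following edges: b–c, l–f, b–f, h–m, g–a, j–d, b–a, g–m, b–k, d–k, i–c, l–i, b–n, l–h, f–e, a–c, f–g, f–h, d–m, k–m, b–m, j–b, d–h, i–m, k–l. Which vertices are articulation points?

b, f

Removing b increases the component count from 1 to 2, so b is a cut vertex.
Removing f increases the component count from 1 to 2, so f is a cut vertex.
By contrast removing d leaves 1 component; it is not a cut vertex. No other vertex is a cut vertex either.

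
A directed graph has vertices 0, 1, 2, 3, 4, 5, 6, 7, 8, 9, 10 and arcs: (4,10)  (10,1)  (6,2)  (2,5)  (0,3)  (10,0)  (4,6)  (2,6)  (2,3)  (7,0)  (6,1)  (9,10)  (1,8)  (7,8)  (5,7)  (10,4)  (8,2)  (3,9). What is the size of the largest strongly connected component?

{0, 1, 2, 3, 4, 5, 6, 7, 8, 9, 10} are all mutually reachable — one SCC of size 11.
The largest has 11 vertices.

11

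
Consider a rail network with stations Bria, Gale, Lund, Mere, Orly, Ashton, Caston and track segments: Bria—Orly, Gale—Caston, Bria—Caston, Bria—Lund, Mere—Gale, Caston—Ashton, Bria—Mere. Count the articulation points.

2

Removing Bria increases the component count from 1 to 3, so Bria is a cut vertex.
Removing Caston increases the component count from 1 to 2, so Caston is a cut vertex.
By contrast removing Ashton leaves 1 component; it is not a cut vertex. No other vertex is a cut vertex either.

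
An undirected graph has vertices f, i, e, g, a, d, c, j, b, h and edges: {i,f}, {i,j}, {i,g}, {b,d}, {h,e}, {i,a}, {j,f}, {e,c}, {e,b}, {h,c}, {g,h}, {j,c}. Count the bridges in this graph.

The edges on the cycle h-e-c-h are not bridges since each lies on that cycle.
But removing b-d disconnects b from d; removing b-e disconnects b from e; removing a-i disconnects a from i — these are bridges.
That makes 3 bridges.

3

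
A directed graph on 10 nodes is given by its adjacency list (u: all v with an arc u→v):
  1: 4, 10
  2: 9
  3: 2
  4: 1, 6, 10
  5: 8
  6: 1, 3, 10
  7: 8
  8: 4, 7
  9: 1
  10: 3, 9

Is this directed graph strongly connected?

No

There is no directed path from 7 to 5, so the graph is not strongly connected.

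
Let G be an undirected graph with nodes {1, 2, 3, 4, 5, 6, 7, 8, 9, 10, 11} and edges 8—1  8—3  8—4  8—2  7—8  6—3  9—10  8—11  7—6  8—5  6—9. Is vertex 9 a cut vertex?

Deleting 9 raises the number of components from 1 to 2, so 9 is a cut vertex.

Yes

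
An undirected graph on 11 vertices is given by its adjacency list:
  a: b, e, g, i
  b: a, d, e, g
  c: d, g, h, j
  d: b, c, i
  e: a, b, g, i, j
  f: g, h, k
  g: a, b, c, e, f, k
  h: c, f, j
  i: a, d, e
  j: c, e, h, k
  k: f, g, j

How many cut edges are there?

The edges on the cycle b-d-i-e-b are not bridges since each lies on that cycle.
Every edge lies on some cycle, so there are no bridges.

0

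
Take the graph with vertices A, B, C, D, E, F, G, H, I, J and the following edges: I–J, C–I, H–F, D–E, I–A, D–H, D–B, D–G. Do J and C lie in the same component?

From J we can reach A, C, I, J, which includes C.

Yes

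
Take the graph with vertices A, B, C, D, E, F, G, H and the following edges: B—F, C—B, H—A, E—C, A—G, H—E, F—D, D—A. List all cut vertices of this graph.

Removing A increases the component count from 1 to 2, so A is a cut vertex.
By contrast removing D leaves 1 component; it is not a cut vertex. No other vertex is a cut vertex either.

A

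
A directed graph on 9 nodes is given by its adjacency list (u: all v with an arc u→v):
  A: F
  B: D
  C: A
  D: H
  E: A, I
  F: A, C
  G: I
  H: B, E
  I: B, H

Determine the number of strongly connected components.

3

{B, D, E, H, I} are all mutually reachable — one SCC of size 5.
{A, C, F} are all mutually reachable — one SCC of size 3.
{G} is an SCC by itself.
That gives 3 strongly connected components.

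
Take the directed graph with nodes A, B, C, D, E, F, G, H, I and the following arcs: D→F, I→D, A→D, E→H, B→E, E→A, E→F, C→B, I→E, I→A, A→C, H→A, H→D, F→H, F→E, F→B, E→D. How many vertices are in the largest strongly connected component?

{A, B, C, D, E, F, H} are all mutually reachable — one SCC of size 7.
{G} is an SCC by itself.
{I} is an SCC by itself.
The largest has 7 vertices.

7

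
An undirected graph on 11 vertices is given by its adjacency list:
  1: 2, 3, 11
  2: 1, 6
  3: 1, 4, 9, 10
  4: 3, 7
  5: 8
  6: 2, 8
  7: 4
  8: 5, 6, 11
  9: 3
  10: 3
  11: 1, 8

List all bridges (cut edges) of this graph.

1-3, 10-3, 3-4, 3-9, 4-7, 5-8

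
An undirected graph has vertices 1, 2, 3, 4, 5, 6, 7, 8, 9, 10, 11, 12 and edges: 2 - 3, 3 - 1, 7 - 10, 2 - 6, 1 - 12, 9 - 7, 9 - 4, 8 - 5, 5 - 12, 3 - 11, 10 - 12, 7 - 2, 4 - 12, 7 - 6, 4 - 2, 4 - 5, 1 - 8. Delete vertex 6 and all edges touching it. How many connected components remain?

1

With 6 gone, the remaining components are: {1, 2, 3, 4, 5, 7, 8, 9, 10, 11, 12}.
That is 1 component.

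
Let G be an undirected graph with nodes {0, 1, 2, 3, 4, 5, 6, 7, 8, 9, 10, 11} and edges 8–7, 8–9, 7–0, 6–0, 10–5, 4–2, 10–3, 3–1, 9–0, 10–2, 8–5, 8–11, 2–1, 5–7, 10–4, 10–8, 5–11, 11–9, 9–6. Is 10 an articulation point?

Deleting 10 raises the number of components from 1 to 2, so 10 is a cut vertex.

Yes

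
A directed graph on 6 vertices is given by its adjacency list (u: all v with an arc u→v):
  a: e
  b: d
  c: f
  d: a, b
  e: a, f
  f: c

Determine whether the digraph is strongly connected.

No

There is no directed path from e to d, so the graph is not strongly connected.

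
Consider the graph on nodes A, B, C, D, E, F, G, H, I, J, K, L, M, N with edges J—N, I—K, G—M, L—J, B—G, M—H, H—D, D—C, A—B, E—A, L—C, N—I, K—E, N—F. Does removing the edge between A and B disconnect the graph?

After removing A—B, the path A-E-K-I-N-J-L-C-D-H-M-G-B still connects them, so the edge is not a bridge.

No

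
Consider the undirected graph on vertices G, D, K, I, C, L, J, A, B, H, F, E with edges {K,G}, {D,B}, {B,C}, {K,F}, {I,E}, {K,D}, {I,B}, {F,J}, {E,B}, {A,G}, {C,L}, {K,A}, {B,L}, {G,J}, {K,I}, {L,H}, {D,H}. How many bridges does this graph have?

The edges on the cycle K-F-J-G-K are not bridges since each lies on that cycle.
Every edge lies on some cycle, so there are no bridges.

0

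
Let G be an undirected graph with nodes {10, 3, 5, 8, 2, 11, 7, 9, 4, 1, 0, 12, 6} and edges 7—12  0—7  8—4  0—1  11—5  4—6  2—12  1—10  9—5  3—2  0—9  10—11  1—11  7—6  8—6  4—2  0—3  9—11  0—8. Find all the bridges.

The edges on the cycle 8-4-6-8 are not bridges since each lies on that cycle.
Every edge lies on some cycle, so there are no bridges.

none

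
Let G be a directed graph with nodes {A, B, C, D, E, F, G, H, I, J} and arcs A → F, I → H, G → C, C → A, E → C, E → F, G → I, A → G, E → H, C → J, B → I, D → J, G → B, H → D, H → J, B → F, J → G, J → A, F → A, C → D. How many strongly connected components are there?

{A, B, C, D, F, G, H, I, J} are all mutually reachable — one SCC of size 9.
{E} is an SCC by itself.
That gives 2 strongly connected components.

2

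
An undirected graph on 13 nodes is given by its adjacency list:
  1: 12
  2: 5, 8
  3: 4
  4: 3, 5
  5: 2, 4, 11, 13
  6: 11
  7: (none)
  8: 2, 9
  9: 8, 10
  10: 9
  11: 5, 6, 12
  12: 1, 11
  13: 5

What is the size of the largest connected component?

7 is isolated — a component by itself.
Starting from 1 we can reach 1, 2, 3, 4, 5, 6, 8, 9, 10, 11, 12, 13. That is one component of size 12.
The largest has 12 vertices.

12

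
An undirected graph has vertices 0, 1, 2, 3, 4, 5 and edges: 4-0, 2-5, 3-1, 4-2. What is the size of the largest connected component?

4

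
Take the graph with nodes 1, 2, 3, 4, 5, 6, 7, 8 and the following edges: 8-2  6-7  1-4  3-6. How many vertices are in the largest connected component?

3

5 is isolated — a component by itself.
Starting from 2 we can reach 2, 8. That is one component of size 2.
Starting from 1 we can reach 1, 4. That is one component of size 2.
Starting from 3 we can reach 3, 6, 7. That is one component of size 3.
The largest has 3 vertices.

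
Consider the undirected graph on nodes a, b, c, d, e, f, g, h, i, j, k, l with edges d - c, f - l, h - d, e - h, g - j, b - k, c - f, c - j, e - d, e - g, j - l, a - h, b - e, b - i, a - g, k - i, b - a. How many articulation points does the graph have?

1

Removing b increases the component count from 1 to 2, so b is a cut vertex.
By contrast removing g leaves 1 component; it is not a cut vertex. No other vertex is a cut vertex either.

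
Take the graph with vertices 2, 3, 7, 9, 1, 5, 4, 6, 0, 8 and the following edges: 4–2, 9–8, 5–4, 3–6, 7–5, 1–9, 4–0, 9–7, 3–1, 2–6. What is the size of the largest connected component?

10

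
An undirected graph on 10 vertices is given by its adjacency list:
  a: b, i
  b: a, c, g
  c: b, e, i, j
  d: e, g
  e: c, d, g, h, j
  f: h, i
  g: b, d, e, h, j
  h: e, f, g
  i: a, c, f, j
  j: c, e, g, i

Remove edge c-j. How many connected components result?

c and j are still connected via c-i-j, so the component count stays at 1.

1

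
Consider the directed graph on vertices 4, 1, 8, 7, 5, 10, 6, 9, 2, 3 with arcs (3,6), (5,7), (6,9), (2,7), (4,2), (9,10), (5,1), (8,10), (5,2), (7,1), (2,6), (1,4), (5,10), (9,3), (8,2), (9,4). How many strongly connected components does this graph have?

{1, 2, 3, 4, 6, 7, 9} are all mutually reachable — one SCC of size 7.
{5} is an SCC by itself.
{8} is an SCC by itself.
{10} is an SCC by itself.
That gives 4 strongly connected components.

4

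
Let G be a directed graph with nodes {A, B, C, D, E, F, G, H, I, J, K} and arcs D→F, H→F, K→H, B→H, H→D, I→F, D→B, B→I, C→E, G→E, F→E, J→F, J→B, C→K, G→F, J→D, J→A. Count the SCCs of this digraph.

{B, D, H} are all mutually reachable — one SCC of size 3.
{K} is an SCC by itself.
{F} is an SCC by itself.
{C} is an SCC by itself.
{J} is an SCC by itself.
(and 4 more singleton SCCs)
That gives 9 strongly connected components.

9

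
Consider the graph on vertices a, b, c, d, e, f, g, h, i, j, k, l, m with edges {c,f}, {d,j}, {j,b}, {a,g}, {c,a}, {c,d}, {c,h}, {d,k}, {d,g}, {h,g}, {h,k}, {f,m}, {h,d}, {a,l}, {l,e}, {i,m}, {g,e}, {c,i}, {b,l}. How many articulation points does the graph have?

Removing c increases the component count from 1 to 2, so c is a cut vertex.
By contrast removing h leaves 1 component; it is not a cut vertex. No other vertex is a cut vertex either.

1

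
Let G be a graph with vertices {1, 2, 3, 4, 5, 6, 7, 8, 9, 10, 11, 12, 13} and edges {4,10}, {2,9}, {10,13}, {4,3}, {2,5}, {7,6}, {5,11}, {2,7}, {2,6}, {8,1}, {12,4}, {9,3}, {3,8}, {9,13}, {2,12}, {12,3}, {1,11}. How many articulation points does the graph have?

Removing 2 increases the component count from 1 to 2, so 2 is a cut vertex.
By contrast removing 13 leaves 1 component; it is not a cut vertex. No other vertex is a cut vertex either.

1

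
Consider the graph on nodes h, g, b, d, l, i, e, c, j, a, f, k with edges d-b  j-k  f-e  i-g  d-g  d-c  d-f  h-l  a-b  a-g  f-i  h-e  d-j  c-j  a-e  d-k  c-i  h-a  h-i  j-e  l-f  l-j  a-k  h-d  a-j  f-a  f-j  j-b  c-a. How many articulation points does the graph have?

0

Removing j, for instance, still leaves 1 component. No single vertex removal increases the component count — the graph has no articulation points.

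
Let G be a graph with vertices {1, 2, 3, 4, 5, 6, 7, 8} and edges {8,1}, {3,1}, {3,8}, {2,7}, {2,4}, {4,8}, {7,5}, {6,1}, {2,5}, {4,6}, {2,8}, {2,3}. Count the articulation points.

1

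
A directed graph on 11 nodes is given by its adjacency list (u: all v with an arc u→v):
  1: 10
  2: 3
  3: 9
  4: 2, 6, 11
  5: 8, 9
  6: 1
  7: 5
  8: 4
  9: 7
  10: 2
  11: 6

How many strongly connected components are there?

1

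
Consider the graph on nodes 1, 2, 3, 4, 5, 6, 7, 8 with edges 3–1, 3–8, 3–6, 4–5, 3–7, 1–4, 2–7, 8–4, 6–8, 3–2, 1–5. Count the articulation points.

Removing 3 increases the component count from 1 to 2, so 3 is a cut vertex.
By contrast removing 4 leaves 1 component; it is not a cut vertex. No other vertex is a cut vertex either.

1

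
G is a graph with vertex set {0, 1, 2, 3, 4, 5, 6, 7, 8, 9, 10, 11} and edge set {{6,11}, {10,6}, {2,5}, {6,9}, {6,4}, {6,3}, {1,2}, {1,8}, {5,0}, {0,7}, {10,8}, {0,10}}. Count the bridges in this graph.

6

The edges on the cycle 1-2-5-0-10-8-1 are not bridges since each lies on that cycle.
But removing 9 - 6 disconnects 9 from 6; removing 10 - 6 disconnects 10 from 6; removing 6 - 4 disconnects 6 from 4; removing 7 - 0 disconnects 7 from 0 — these are bridges.
In total 6 edges are bridges.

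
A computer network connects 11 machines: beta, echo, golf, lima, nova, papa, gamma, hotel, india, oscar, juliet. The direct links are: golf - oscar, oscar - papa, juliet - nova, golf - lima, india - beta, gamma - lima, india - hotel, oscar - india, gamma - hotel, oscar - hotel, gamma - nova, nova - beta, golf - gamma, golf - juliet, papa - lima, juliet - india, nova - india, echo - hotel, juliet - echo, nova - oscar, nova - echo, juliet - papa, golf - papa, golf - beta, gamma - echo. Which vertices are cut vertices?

none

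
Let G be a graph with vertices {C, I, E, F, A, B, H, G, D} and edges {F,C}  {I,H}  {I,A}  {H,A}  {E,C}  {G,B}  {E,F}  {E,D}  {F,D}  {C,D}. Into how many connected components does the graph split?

3

Starting from B we can reach B, G. That is one component of size 2.
Starting from A we can reach A, H, I. That is one component of size 3.
Starting from C we can reach C, D, E, F. That is one component of size 4.
Total: 3 components.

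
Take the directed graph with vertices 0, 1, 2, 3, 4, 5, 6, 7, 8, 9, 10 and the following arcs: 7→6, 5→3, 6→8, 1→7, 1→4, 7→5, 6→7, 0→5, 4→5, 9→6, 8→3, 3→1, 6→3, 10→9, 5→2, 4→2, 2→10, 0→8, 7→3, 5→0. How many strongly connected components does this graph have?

1

{0, 1, 2, 3, 4, 5, 6, 7, 8, 9, 10} are all mutually reachable — one SCC of size 11.
That gives 1 strongly connected component.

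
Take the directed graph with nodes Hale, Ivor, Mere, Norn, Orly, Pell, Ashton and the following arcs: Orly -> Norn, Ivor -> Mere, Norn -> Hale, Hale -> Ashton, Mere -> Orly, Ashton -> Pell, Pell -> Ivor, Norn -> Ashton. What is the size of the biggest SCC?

7

{Hale, Ivor, Mere, Norn, Orly, Pell, Ashton} are all mutually reachable — one SCC of size 7.
The largest has 7 vertices.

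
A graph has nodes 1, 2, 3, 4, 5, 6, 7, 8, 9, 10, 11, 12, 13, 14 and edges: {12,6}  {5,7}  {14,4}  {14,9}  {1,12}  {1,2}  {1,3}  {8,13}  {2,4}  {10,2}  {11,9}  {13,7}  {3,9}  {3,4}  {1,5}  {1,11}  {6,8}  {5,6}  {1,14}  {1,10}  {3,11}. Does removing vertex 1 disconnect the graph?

Deleting 1 raises the number of components from 1 to 2, so 1 is a cut vertex.

Yes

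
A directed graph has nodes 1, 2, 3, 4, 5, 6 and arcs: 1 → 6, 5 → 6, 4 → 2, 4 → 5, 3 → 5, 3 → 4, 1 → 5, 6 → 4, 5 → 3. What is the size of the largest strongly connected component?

4

{3, 4, 5, 6} are all mutually reachable — one SCC of size 4.
{1} is an SCC by itself.
{2} is an SCC by itself.
The largest has 4 vertices.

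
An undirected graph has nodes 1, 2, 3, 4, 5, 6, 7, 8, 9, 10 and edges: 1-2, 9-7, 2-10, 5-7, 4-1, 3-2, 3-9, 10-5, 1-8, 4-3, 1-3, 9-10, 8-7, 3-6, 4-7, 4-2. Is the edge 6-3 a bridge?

Yes

Removing 6-3 leaves no path between 6 and 3: the component count goes from 1 to 2. So it is a bridge.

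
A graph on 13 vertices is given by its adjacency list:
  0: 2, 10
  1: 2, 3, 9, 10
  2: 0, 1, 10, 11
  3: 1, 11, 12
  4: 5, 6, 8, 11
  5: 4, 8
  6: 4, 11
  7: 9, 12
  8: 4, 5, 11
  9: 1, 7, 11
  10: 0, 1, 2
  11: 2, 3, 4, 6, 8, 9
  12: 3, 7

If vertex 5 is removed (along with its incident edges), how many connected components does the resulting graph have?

1

With 5 gone, the remaining components are: {0, 1, 2, 3, 4, 6, 7, 8, 9, 10, 11, 12}.
That is 1 component.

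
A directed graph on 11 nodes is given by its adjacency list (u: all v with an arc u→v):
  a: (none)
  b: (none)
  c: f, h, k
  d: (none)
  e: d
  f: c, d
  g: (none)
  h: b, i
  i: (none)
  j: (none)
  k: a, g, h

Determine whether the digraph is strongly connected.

No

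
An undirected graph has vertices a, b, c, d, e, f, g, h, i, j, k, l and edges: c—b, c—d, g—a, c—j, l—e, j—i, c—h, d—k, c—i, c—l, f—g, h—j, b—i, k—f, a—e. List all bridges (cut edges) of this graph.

The edges on the cycle c-d-k-f-g-a-e-l-c are not bridges since each lies on that cycle.
Every edge lies on some cycle, so there are no bridges.

none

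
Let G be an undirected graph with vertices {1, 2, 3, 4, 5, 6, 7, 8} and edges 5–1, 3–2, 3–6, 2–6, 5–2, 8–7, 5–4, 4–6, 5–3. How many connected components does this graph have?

Starting from 7 we can reach 7, 8. That is one component of size 2.
Starting from 1 we can reach 1, 2, 3, 4, 5, 6. That is one component of size 6.
Total: 2 components.

2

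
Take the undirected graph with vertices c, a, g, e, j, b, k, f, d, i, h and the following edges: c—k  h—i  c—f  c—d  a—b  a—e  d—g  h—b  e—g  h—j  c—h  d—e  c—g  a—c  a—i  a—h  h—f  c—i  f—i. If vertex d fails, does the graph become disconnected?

Deleting d leaves 1 component (was 1) (its neighbors c, e, g remain connected to each other), so d is not a cut vertex.

No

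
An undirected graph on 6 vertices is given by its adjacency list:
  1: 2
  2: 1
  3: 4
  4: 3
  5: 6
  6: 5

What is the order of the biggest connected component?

2

Starting from 3 we can reach 3, 4. That is one component of size 2.
Starting from 1 we can reach 1, 2. That is one component of size 2.
Starting from 5 we can reach 5, 6. That is one component of size 2.
The largest has 2 vertices.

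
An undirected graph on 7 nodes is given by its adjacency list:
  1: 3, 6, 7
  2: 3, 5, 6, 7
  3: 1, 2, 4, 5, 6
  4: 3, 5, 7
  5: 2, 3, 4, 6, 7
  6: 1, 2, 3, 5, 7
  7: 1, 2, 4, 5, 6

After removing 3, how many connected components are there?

1

With 3 gone, the remaining components are: {1, 2, 4, 5, 6, 7}.
That is 1 component.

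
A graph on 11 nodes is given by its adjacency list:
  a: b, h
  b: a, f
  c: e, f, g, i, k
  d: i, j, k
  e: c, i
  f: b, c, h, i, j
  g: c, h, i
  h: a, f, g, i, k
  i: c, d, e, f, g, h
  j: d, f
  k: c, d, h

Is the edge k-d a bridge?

No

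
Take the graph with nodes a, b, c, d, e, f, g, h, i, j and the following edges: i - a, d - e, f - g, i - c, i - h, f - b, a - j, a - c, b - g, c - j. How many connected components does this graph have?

Starting from d we can reach d, e. That is one component of size 2.
Starting from b we can reach b, f, g. That is one component of size 3.
Starting from a we can reach a, c, h, i, j. That is one component of size 5.
Total: 3 components.

3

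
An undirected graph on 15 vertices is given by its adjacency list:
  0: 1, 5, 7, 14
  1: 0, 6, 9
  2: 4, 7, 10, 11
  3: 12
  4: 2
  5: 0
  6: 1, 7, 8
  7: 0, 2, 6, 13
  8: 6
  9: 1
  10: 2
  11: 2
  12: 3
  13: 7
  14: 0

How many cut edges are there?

10

The edges on the cycle 6-1-0-7-6 are not bridges since each lies on that cycle.
But removing 7-2 disconnects 7 from 2; removing 0-5 disconnects 0 from 5; removing 1-9 disconnects 1 from 9; removing 2-4 disconnects 2 from 4 — these are bridges.
In total 10 edges are bridges.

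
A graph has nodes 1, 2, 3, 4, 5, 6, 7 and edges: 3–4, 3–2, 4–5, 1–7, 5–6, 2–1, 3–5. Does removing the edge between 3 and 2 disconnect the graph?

Removing 3–2 leaves no path between 3 and 2: the component count goes from 1 to 2. So it is a bridge.

Yes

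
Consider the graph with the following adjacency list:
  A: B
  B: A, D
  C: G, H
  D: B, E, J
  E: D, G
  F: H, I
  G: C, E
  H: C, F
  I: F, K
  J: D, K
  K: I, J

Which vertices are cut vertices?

B, D

Removing B increases the component count from 1 to 2, so B is a cut vertex.
Removing D increases the component count from 1 to 2, so D is a cut vertex.
By contrast removing J leaves 1 component; it is not a cut vertex. No other vertex is a cut vertex either.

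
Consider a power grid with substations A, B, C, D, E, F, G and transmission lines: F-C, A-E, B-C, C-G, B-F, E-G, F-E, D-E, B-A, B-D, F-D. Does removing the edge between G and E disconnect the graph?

After removing G-E, the path G-C-F-E still connects them, so the edge is not a bridge.

No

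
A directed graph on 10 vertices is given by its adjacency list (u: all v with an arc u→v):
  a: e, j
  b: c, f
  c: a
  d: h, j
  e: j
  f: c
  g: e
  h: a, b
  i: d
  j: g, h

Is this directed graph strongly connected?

There is no directed path from b to d, so the graph is not strongly connected.

No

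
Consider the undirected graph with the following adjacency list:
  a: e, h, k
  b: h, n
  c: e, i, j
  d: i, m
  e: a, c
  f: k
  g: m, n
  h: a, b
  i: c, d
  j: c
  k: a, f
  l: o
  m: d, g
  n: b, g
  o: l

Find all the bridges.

The edges on the cycle d-i-c-e-a-h-b-n-g-m-d are not bridges since each lies on that cycle.
But removing o-l disconnects o from l; removing k-a disconnects k from a; removing c-j disconnects c from j; removing k-f disconnects k from f — these are bridges.

a-k, c-j, f-k, l-o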